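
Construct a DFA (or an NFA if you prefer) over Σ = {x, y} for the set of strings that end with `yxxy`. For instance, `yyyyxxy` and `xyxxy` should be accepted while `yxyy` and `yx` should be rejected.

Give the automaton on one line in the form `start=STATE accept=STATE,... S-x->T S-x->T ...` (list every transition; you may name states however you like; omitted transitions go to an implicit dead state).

start=A accept=E A-x->A A-y->B B-x->C B-y->B C-x->D C-y->B D-x->A D-y->E E-x->C E-y->B

Remember how much of `yxxy` the current input suffix matches. State A means no match yet; B means the last symbol is `y`; C means the last 2 symbols are `yx`; D means the last 3 symbols are `yxx`; E means the last 4 symbols are `yxxy`. Only E accepts. On a mismatch, fall back to the longest proper suffix that is still a prefix of `yxxy`.
5 states suffice.
       x  y 
>  A   A  B 
   B   C  B 
   C   D  B 
   D   A  E 
 * E   C  B 
(> = start, * = accepting)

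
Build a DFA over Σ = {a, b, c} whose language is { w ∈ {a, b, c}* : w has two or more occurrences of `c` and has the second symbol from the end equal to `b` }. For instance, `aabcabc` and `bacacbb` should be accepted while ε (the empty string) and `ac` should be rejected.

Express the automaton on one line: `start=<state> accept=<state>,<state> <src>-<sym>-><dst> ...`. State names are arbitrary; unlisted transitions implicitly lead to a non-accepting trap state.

Build one automaton per condition and run them in lockstep. One (4 states) tracks the count of `c`s, saturating at 3; the other (13 states) tracks the last 2 symbols read. Each combined state is a pair, one component from each; accept when both components accept. After merging equivalent states the machine shrinks.
A 7-state machine:
        a   b   c  
>  S0   S0  S0  S1 
   S1   S1  S2  S3 
   S2   S1  S2  S4 
   S3   S3  S5  S3 
 * S4   S3  S5  S3 
   S5   S4  S6  S4 
 * S6   S4  S6  S4 
(> = start, * = accepting)

start=S0 accept=S4,S6 S0-a->S0 S0-b->S0 S0-c->S1 S1-a->S1 S1-b->S2 S1-c->S3 S2-a->S1 S2-b->S2 S2-c->S4 S3-a->S3 S3-b->S5 S3-c->S3 S4-a->S3 S4-b->S5 S4-c->S3 S5-a->S4 S5-b->S6 S5-c->S4 S6-a->S4 S6-b->S6 S6-c->S4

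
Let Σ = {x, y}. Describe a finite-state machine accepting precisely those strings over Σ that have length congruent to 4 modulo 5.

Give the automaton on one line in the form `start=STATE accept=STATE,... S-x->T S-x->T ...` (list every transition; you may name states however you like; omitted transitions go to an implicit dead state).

Only the length mod 5 matters, so use a 5-cycle: from any state, every input symbol moves to the next state, wrapping q4 back to q0. Mark q4 accepting.
With 5 states:
        x   y  
>  q0   q1  q1 
   q1   q2  q2 
   q2   q3  q3 
   q3   q4  q4 
 * q4   q0  q0 
(> = start, * = accepting)

start=q0 accept=q4 q0-x->q1 q0-y->q1 q1-x->q2 q1-y->q2 q2-x->q3 q2-y->q3 q3-x->q4 q3-y->q4 q4-x->q0 q4-y->q0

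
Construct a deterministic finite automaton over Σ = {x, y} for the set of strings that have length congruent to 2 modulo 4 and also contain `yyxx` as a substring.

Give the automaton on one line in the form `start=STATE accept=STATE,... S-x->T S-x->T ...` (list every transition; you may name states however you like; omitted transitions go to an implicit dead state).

start=A accept=S A-x->B A-y->C B-x->D B-y->E C-x->D C-y->F D-x->G D-y->H E-x->G E-y->I F-x->J F-y->I G-x->A G-y->K H-x->A H-y->L I-x->M I-y->L J-x->N J-y->K K-x->B K-y->O L-x->P L-y->O M-x->Q M-y->C N-x->Q N-y->Q O-x->R O-y->F P-x->S P-y->E Q-x->S Q-y->S R-x->T R-y->H S-x->T S-y->T T-x->N T-y->N

Run two small machines in parallel and take their product. One (4 states) tracks the input length modulo 4; the other (5 states) tracks whether and how much of `yyxx` has been seen. Each combined state is a pair, one component from each; accept when both components accept.
20 states suffice.
       x  y 
>  A   B  C 
   B   D  E 
   C   D  F 
   D   G  H 
   E   G  I 
   F   J  I 
   G   A  K 
   H   A  L 
   I   M  L 
   J   N  K 
   K   B  O 
   L   P  O 
   M   Q  C 
   N   Q  Q 
   O   R  F 
   P   S  E 
   Q   S  S 
   R   T  H 
 * S   T  T 
   T   N  N 
(> = start, * = accepting)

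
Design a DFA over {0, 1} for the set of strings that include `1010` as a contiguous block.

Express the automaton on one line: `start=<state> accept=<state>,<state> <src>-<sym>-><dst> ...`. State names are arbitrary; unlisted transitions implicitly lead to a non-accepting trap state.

Track how much of `1010` has been matched so far: state s0 is no progress, s4 is the absorbing accept state reached once `1010` has occurred. Intermediate states record partial matches; on a mismatch, fall back to the longest reusable overlap.
5 states suffice.
        0   1  
>  s0   s0  s1 
   s1   s2  s1 
   s2   s0  s3 
   s3   s4  s1 
 * s4   s4  s4 
(> = start, * = accepting)

start=s0 accept=s4 s0-0->s0 s0-1->s1 s1-0->s2 s1-1->s1 s2-0->s0 s2-1->s3 s3-0->s4 s3-1->s1 s4-0->s4 s4-1->s4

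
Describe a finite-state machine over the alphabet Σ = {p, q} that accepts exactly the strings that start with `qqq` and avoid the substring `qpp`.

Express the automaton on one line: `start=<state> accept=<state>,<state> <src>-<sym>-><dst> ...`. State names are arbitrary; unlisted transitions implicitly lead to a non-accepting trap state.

Handle the two conditions separately and then intersect. One (5 states) tracks whether the input so far still matches the prefix `qqq`; the other (4 states) tracks partial matches of the forbidden pattern `qpp`. Each combined state is a pair, one component from each; accept when both components accept.
A 10-state machine:
        p   q  
>  S0   S1  S2 
   S1   S1  S3 
   S2   S4  S5 
   S3   S4  S3 
   S4   S6  S3 
   S5   S4  S7 
   S6   S6  S6 
 * S7   S8  S7 
 * S8   S9  S7 
   S9   S9  S9 
(> = start, * = accepting)

start=S0 accept=S7,S8 S0-p->S1 S0-q->S2 S1-p->S1 S1-q->S3 S2-p->S4 S2-q->S5 S3-p->S4 S3-q->S3 S4-p->S6 S4-q->S3 S5-p->S4 S5-q->S7 S6-p->S6 S6-q->S6 S7-p->S8 S7-q->S7 S8-p->S9 S8-q->S7 S9-p->S9 S9-q->S9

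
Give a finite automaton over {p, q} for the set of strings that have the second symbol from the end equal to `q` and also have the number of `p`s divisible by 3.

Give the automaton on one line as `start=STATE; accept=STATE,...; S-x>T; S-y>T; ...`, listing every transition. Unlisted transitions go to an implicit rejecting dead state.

start=s0; accept=s4,s6; s0-p>s1; s0-q>s2; s1-p>s3; s1-q>s1; s2-p>s1; s2-q>s4; s3-p>s0; s3-q>s5; s4-p>s1; s4-q>s4; s5-p>s6; s5-q>s5; s6-p>s1; s6-q>s2

Run two small machines in parallel and take their product. The first has 7 states tracking the last 2 symbols read; the second has 3 states tracking the count of `p`s modulo 3. A product state is a pair (one from each), accepting exactly when both do. Minimizing collapses redundant product states.
        p   q  
>  s0   s1  s2 
   s1   s3  s1 
   s2   s1  s4 
   s3   s0  s5 
 * s4   s1  s4 
   s5   s6  s5 
 * s6   s1  s2 
(> = start, * = accepting)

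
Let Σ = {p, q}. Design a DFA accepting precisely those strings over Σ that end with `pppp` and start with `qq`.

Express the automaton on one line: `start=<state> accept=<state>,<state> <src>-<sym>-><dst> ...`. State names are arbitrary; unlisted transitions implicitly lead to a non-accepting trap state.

Handle the two conditions separately and then intersect. The first has 5 states tracking how much of the suffix `pppp` has currently been matched; the second has 4 states tracking whether the input so far still matches the prefix `qq`. A product state is a pair (one from each), accepting exactly when both do. Equivalent product states are then merged.
With 8 states:
       p  q 
>  A   B  C 
   B   B  B 
   C   B  D 
   D   E  D 
   E   F  D 
   F   G  D 
   G   H  D 
 * H   H  D 
(> = start, * = accepting)

start=A accept=H A-p->B A-q->C B-p->B B-q->B C-p->B C-q->D D-p->E D-q->D E-p->F E-q->D F-p->G F-q->D G-p->H G-q->D H-p->H H-q->D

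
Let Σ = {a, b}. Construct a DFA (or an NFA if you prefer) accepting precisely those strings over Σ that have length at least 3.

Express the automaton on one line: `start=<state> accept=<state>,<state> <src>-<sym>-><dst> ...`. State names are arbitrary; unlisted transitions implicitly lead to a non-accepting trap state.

start=q0 accept=q3,q4 q0-a->q1 q0-b->q1 q1-a->q2 q1-b->q2 q2-a->q3 q2-b->q3 q3-a->q4 q3-b->q4 q4-a->q4 q4-b->q4

We only need to distinguish lengths 0, 1, …, 3, and '>3'. Chain q0 → q1 → q2 → q3 → q4 on every symbol, with q4 looping. Accepting states: {q3, q4}.
5 states suffice.
        a   b  
>  q0   q1  q1 
   q1   q2  q2 
   q2   q3  q3 
 * q3   q4  q4 
 * q4   q4  q4 
(> = start, * = accepting)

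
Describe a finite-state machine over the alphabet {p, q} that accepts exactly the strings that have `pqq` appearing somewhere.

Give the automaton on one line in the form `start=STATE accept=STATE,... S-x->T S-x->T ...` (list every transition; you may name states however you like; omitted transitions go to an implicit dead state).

start=A accept=D A-p->B A-q->A B-p->B B-q->C C-p->B C-q->D D-p->D D-q->D

States A..C record the length of the longest prefix of `pqq` that matches the current input suffix. Reaching D means `pqq` has been seen, and we stay there forever. Accept from D.
With 4 states:
       p  q 
>  A   B  A 
   B   B  C 
   C   B  D 
 * D   D  D 
(> = start, * = accepting)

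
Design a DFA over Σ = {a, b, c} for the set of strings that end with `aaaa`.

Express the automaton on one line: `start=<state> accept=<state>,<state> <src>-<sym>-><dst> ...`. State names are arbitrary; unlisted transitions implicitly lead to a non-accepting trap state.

start=q0 accept=q4 q0-a->q1 q0-b->q0 q0-c->q0 q1-a->q2 q1-b->q0 q1-c->q0 q2-a->q3 q2-b->q0 q2-c->q0 q3-a->q4 q3-b->q0 q3-c->q0 q4-a->q4 q4-b->q0 q4-c->q0

Let each state record the length of the longest suffix of the input read so far that is also a prefix of `aaaa`. q1 means the last symbol is `a`; q2 means the last 2 symbols are `aa`; q3 means the last 3 symbols are `aaa`; q4 means the last 4 symbols are `aaaa`. Accept only at q4, where the string currently ends in `aaaa`.
5 states suffice.
        a   b   c  
>  q0   q1  q0  q0 
   q1   q2  q0  q0 
   q2   q3  q0  q0 
   q3   q4  q0  q0 
 * q4   q4  q0  q0 
(> = start, * = accepting)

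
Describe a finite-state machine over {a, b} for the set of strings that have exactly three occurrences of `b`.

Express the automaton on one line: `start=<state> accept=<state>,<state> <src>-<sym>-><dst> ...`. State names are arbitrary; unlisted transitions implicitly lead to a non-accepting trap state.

start=s0 accept=s3 s0-a->s0 s0-b->s1 s1-a->s1 s1-b->s2 s2-a->s2 s2-b->s3 s3-a->s3 s3-b->s4 s4-a->s4 s4-b->s4

Only the number of `b`s matters, and only up to 4. Make a chain s0 → s1 → s2 → s3 → s4 advanced by each `b` (with s4 absorbing); every other symbol self-loops. The accepting set is {s3}.
A 5-state machine:
        a   b  
>  s0   s0  s1 
   s1   s1  s2 
   s2   s2  s3 
 * s3   s3  s4 
   s4   s4  s4 
(> = start, * = accepting)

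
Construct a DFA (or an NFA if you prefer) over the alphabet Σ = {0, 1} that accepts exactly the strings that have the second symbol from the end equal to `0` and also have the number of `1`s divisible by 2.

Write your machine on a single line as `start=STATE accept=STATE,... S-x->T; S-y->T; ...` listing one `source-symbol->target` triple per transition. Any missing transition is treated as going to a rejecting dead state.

Handle the two conditions separately and then intersect. One (7 states) tracks the last 2 symbols read; the other (2 states) tracks the count of `1`s modulo 2. Each combined state is a pair, one component from each; accept when both components accept.
An 11-state machine:
          0    1  
>  q0     q1   q2 
   q1     q3   q4 
   q2     q5   q6 
 * q3     q3   q4 
   q4     q5   q6 
   q5     q7   q8 
   q6     q9  q10 
   q7     q7   q8 
 * q8     q9  q10 
   q9     q3   q4 
   q10    q5   q6 
(> = start, * = accepting)

start=q0; accept=q3,q8; q0-0->q1; q0-1->q2; q1-0->q3; q1-1->q4; q2-0->q5; q2-1->q6; q3-0->q3; q3-1->q4; q4-0->q5; q4-1->q6; q5-0->q7; q5-1->q8; q6-0->q9; q6-1->q10; q7-0->q7; q7-1->q8; q8-0->q9; q8-1->q10; q9-0->q3; q9-1->q4; q10-0->q5; q10-1->q6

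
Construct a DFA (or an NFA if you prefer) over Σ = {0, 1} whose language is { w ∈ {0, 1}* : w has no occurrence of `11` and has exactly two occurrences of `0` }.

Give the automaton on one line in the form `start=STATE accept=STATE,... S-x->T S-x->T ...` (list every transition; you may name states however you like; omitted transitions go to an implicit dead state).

Build one automaton per condition and run them in lockstep. The first has 3 states tracking partial matches of the forbidden pattern `11`; the second has 4 states tracking the count of `0`s, saturating at 3. A product state is a pair (one from each), accepting exactly when both do. Minimizing collapses redundant product states.
7 states suffice.
        0   1  
>  S0   S1  S2 
   S1   S3  S4 
   S2   S1  S5 
 * S3   S5  S6 
   S4   S3  S5 
   S5   S5  S5 
 * S6   S5  S5 
(> = start, * = accepting)

start=S0 accept=S3,S6 S0-0->S1 S0-1->S2 S1-0->S3 S1-1->S4 S2-0->S1 S2-1->S5 S3-0->S5 S3-1->S6 S4-0->S3 S4-1->S5 S5-0->S5 S5-1->S5 S6-0->S5 S6-1->S5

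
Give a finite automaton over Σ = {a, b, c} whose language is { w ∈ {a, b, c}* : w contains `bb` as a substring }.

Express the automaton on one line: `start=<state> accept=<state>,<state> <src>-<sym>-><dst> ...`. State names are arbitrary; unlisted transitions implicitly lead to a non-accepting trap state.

Track how much of `bb` has been matched so far: state S0 is no progress, S2 is the absorbing accept state reached once `bb` has occurred. Intermediate states record partial matches; on a mismatch, fall back to the longest reusable overlap.
        a   b   c  
>  S0   S0  S1  S0 
   S1   S0  S2  S0 
 * S2   S2  S2  S2 
(> = start, * = accepting)

start=S0 accept=S2 S0-a->S0 S0-b->S1 S0-c->S0 S1-a->S0 S1-b->S2 S1-c->S0 S2-a->S2 S2-b->S2 S2-c->S2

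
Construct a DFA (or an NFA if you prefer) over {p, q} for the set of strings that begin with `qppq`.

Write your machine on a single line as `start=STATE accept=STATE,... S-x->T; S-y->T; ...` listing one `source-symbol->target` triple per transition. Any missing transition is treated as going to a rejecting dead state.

Walk along `qppq` while the input agrees: from S0 take `q` to S1, and so on. Any deviation drops to the rejecting sink S5. Once S4 is reached the prefix is confirmed and every continuation is accepted.
A 6-state machine:
        p   q  
>  S0   S5  S1 
   S1   S2  S5 
   S2   S3  S5 
   S3   S5  S4 
 * S4   S4  S4 
   S5   S5  S5 
(> = start, * = accepting)

start=S0; accept=S4; S0-p->S5; S0-q->S1; S1-p->S2; S1-q->S5; S2-p->S3; S2-q->S5; S3-p->S5; S3-q->S4; S4-p->S4; S4-q->S4; S5-p->S5; S5-q->S5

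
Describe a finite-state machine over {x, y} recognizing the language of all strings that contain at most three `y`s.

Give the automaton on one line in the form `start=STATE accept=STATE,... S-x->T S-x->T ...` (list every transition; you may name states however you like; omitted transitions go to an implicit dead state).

start=A accept=A,B,C,D A-x->A A-y->B B-x->B B-y->C C-x->C C-y->D D-x->D D-y->E E-x->E E-y->E

Count `y`s, saturating at 4: states A through D mean 0 through 3 `y`s seen; E means more than 3. Each `y` increments (capped at E); other symbols loop. Accept from {A, B, C, D}.
A 5-state machine:
       x  y 
>* A   A  B 
 * B   B  C 
 * C   C  D 
 * D   D  E 
   E   E  E 
(> = start, * = accepting)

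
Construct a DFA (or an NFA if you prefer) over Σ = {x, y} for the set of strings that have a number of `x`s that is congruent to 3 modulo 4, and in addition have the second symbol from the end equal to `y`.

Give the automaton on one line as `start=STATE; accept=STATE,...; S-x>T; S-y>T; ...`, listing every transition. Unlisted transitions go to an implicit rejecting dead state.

Handle the two conditions separately and then intersect. One (4 states) tracks the count of `x`s modulo 4; the other (7 states) tracks the last 2 symbols read. Each combined state is a pair, one component from each; accept when both components accept.
With 19 states:
          x    y  
>  S0     S1   S2 
   S1     S3   S4 
   S2     S5   S6 
   S3     S7   S8 
   S4     S9  S10 
   S5     S3   S4 
   S6     S5   S6 
   S7    S11  S12 
   S8    S13  S14 
   S9     S7   S8 
   S10    S9  S10 
   S11   S15  S16 
   S12   S17  S18 
 * S13   S11  S12 
   S14   S13  S14 
   S15    S3   S4 
   S16    S5   S6 
   S17   S15  S16 
 * S18   S17  S18 
(> = start, * = accepting)

start=S0; accept=S13,S18; S0-x>S1; S0-y>S2; S1-x>S3; S1-y>S4; S2-x>S5; S2-y>S6; S3-x>S7; S3-y>S8; S4-x>S9; S4-y>S10; S5-x>S3; S5-y>S4; S6-x>S5; S6-y>S6; S7-x>S11; S7-y>S12; S8-x>S13; S8-y>S14; S9-x>S7; S9-y>S8; S10-x>S9; S10-y>S10; S11-x>S15; S11-y>S16; S12-x>S17; S12-y>S18; S13-x>S11; S13-y>S12; S14-x>S13; S14-y>S14; S15-x>S3; S15-y>S4; S16-x>S5; S16-y>S6; S17-x>S15; S17-y>S16; S18-x>S17; S18-y>S18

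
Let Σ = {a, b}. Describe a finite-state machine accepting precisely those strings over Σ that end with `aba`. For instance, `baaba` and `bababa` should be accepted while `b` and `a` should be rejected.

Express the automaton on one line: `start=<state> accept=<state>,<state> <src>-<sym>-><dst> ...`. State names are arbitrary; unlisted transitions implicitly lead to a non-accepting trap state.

Let each state record the length of the longest suffix of the input read so far that is also a prefix of `aba`. q1 means the last symbol is `a`; q2 means the last 2 symbols are `ab`; q3 means the last 3 symbols are `aba`. Accept only at q3, where the string currently ends in `aba`.
        a   b  
>  q0   q1  q0 
   q1   q1  q2 
   q2   q3  q0 
 * q3   q1  q2 
(> = start, * = accepting)

start=q0 accept=q3 q0-a->q1 q0-b->q0 q1-a->q1 q1-b->q2 q2-a->q3 q2-b->q0 q3-a->q1 q3-b->q2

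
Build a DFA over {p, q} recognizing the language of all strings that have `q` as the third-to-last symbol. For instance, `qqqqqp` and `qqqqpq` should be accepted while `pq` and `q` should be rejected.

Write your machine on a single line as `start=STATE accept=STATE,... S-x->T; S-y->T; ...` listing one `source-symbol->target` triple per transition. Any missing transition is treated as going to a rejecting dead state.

A DFA must remember the last 3 symbols (since which symbol is third-to-last isn't known until the input ends). Use one state per possible window of the last ≤3 symbols; accept from those whose window starts with `q`.
          p    q  
>  s0     s1   s2 
   s1     s3   s4 
   s2     s5   s6 
   s3     s7   s8 
   s4     s9  s10 
   s5    s11  s12 
   s6    s13  s14 
   s7     s7   s8 
   s8     s9  s10 
   s9    s11  s12 
   s10   s13  s14 
 * s11    s7   s8 
 * s12    s9  s10 
 * s13   s11  s12 
 * s14   s13  s14 
(> = start, * = accepting)

start=s0; accept=s11,s12,s13,s14; s0-p->s1; s0-q->s2; s1-p->s3; s1-q->s4; s2-p->s5; s2-q->s6; s3-p->s7; s3-q->s8; s4-p->s9; s4-q->s10; s5-p->s11; s5-q->s12; s6-p->s13; s6-q->s14; s7-p->s7; s7-q->s8; s8-p->s9; s8-q->s10; s9-p->s11; s9-q->s12; s10-p->s13; s10-q->s14; s11-p->s7; s11-q->s8; s12-p->s9; s12-q->s10; s13-p->s11; s13-q->s12; s14-p->s13; s14-q->s14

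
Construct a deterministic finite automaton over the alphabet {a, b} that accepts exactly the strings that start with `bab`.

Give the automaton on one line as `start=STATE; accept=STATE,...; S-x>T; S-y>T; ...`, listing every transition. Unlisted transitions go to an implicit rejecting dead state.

start=S0; accept=S3; S0-a>S4; S0-b>S1; S1-a>S2; S1-b>S4; S2-a>S4; S2-b>S3; S3-a>S3; S3-b>S3; S4-a>S4; S4-b>S4

Walk along `bab` while the input agrees: from S0 take `b` to S1, and so on. Any deviation drops to the rejecting sink S4. Once S3 is reached the prefix is confirmed and every continuation is accepted.
        a   b  
>  S0   S4  S1 
   S1   S2  S4 
   S2   S4  S3 
 * S3   S3  S3 
   S4   S4  S4 
(> = start, * = accepting)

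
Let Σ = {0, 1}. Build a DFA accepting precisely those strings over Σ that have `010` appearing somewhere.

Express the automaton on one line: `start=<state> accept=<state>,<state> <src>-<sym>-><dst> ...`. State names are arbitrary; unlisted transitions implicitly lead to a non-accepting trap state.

States q0..q2 record the length of the longest prefix of `010` that matches the current input suffix. Reaching q3 means `010` has been seen, and we stay there forever. Accept from q3.
4 states suffice.
        0   1  
>  q0   q1  q0 
   q1   q1  q2 
   q2   q3  q0 
 * q3   q3  q3 
(> = start, * = accepting)

start=q0 accept=q3 q0-0->q1 q0-1->q0 q1-0->q1 q1-1->q2 q2-0->q3 q2-1->q0 q3-0->q3 q3-1->q3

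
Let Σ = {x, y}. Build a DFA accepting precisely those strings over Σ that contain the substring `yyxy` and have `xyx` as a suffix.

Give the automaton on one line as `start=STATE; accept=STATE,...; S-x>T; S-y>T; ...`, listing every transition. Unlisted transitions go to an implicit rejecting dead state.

Run two small machines in parallel and take their product. The first has 5 states tracking whether and how much of `yyxy` has been seen; the second has 4 states tracking how much of the suffix `xyx` has currently been matched. A product state is a pair (one from each), accepting exactly when both do. After merging equivalent states the machine shrinks.
An 8-state machine:
       x  y 
>  A   A  B 
   B   A  C 
   C   D  C 
   D   A  E 
   E   F  G 
 * F   H  E 
   G   H  G 
   H   H  E 
(> = start, * = accepting)

start=A; accept=F; A-x>A; A-y>B; B-x>A; B-y>C; C-x>D; C-y>C; D-x>A; D-y>E; E-x>F; E-y>G; F-x>H; F-y>E; G-x>H; G-y>G; H-x>H; H-y>E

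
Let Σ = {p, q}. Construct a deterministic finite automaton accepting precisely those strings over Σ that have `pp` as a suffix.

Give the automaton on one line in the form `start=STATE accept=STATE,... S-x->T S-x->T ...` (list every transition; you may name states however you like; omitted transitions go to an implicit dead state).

Let each state record the length of the longest suffix of the input read so far that is also a prefix of `pp`. B means the last symbol is `p`; C means the last 2 symbols are `pp`. Accept only at C, where the string currently ends in `pp`.
3 states suffice.
       p  q 
>  A   B  A 
   B   C  A 
 * C   C  A 
(> = start, * = accepting)

start=A accept=C A-p->B A-q->A B-p->C B-q->A C-p->C C-q->A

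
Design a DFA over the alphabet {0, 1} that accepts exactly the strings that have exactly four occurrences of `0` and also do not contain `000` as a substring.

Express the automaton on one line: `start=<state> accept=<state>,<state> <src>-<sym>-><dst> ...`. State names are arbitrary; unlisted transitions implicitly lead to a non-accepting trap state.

start=q0 accept=q9 q0-0->q1 q0-1->q0 q1-0->q2 q1-1->q3 q2-0->q4 q2-1->q5 q3-0->q6 q3-1->q3 q4-0->q4 q4-1->q4 q5-0->q7 q5-1->q5 q6-0->q8 q6-1->q5 q7-0->q9 q7-1->q7 q8-0->q4 q8-1->q7 q9-0->q4 q9-1->q9

Handle the two conditions separately and then intersect. One (6 states) tracks the count of `0`s, saturating at 5; the other (4 states) tracks partial matches of the forbidden pattern `000`. Each combined state is a pair, one component from each; accept when both components accept. Equivalent product states are then merged.
        0   1  
>  q0   q1  q0 
   q1   q2  q3 
   q2   q4  q5 
   q3   q6  q3 
   q4   q4  q4 
   q5   q7  q5 
   q6   q8  q5 
   q7   q9  q7 
   q8   q4  q7 
 * q9   q4  q9 
(> = start, * = accepting)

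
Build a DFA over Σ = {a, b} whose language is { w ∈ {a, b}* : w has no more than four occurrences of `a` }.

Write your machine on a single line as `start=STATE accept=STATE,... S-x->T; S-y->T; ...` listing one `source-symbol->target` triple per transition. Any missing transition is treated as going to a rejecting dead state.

Only the number of `a`s matters, and only up to 5. Make a chain s0 → s1 → s2 → s3 → s4 → s5 advanced by each `a` (with s5 absorbing); every other symbol self-loops. The accepting set is {s0, s1, s2, s3, s4}.
A 6-state machine:
        a   b  
>* s0   s1  s0 
 * s1   s2  s1 
 * s2   s3  s2 
 * s3   s4  s3 
 * s4   s5  s4 
   s5   s5  s5 
(> = start, * = accepting)

start=s0; accept=s0,s1,s2,s3,s4; s0-a->s1; s0-b->s0; s1-a->s2; s1-b->s1; s2-a->s3; s2-b->s2; s3-a->s4; s3-b->s3; s4-a->s5; s4-b->s4; s5-a->s5; s5-b->s5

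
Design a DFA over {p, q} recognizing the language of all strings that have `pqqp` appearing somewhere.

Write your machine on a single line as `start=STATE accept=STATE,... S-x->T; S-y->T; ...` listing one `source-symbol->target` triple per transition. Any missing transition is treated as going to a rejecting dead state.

start=S0; accept=S4; S0-p->S1; S0-q->S0; S1-p->S1; S1-q->S2; S2-p->S1; S2-q->S3; S3-p->S4; S3-q->S0; S4-p->S4; S4-q->S4

Track how much of `pqqp` has been matched so far: state S0 is no progress, S4 is the absorbing accept state reached once `pqqp` has occurred. Intermediate states record partial matches; on a mismatch, fall back to the longest reusable overlap.
        p   q  
>  S0   S1  S0 
   S1   S1  S2 
   S2   S1  S3 
   S3   S4  S0 
 * S4   S4  S4 
(> = start, * = accepting)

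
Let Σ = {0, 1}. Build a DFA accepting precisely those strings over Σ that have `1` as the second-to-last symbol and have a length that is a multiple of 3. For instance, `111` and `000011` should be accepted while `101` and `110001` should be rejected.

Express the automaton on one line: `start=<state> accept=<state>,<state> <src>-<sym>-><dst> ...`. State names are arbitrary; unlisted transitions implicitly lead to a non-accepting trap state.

start=q0 accept=q9,q10 q0-0->q1 q0-1->q2 q1-0->q3 q1-1->q4 q2-0->q5 q2-1->q6 q3-0->q7 q3-1->q8 q4-0->q9 q4-1->q10 q5-0->q7 q5-1->q8 q6-0->q9 q6-1->q10 q7-0->q11 q7-1->q12 q8-0->q13 q8-1->q14 q9-0->q11 q9-1->q12 q10-0->q13 q10-1->q14 q11-0->q3 q11-1->q4 q12-0->q5 q12-1->q6 q13-0->q3 q13-1->q4 q14-0->q5 q14-1->q6

Run two small machines in parallel and take their product. The first has 7 states tracking the last 2 symbols read; the second has 3 states tracking the input length modulo 3. A product state is a pair (one from each), accepting exactly when both do.
With 15 states:
          0    1  
>  q0     q1   q2 
   q1     q3   q4 
   q2     q5   q6 
   q3     q7   q8 
   q4     q9  q10 
   q5     q7   q8 
   q6     q9  q10 
   q7    q11  q12 
   q8    q13  q14 
 * q9    q11  q12 
 * q10   q13  q14 
   q11    q3   q4 
   q12    q5   q6 
   q13    q3   q4 
   q14    q5   q6 
(> = start, * = accepting)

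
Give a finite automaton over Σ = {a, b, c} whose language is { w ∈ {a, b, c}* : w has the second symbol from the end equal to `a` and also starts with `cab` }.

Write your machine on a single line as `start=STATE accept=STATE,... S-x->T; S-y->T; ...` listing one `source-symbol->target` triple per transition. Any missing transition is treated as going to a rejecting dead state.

Handle the two conditions separately and then intersect. The first has 13 states tracking the last 2 symbols read; the second has 5 states tracking whether the input so far still matches the prefix `cab`. A product state is a pair (one from each), accepting exactly when both do. Minimizing collapses redundant product states.
With 8 states:
        a   b   c  
>  s0   s1  s1  s2 
   s1   s1  s1  s1 
   s2   s3  s1  s1 
   s3   s1  s4  s1 
 * s4   s5  s6  s6 
   s5   s7  s4  s4 
   s6   s5  s6  s6 
 * s7   s7  s4  s4 
(> = start, * = accepting)

start=s0; accept=s4,s7; s0-a->s1; s0-b->s1; s0-c->s2; s1-a->s1; s1-b->s1; s1-c->s1; s2-a->s3; s2-b->s1; s2-c->s1; s3-a->s1; s3-b->s4; s3-c->s1; s4-a->s5; s4-b->s6; s4-c->s6; s5-a->s7; s5-b->s4; s5-c->s4; s6-a->s5; s6-b->s6; s6-c->s6; s7-a->s7; s7-b->s4; s7-c->s4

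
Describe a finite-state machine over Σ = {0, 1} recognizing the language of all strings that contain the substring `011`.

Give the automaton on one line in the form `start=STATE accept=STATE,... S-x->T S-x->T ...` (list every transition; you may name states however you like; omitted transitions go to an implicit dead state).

start=A accept=D A-0->B A-1->A B-0->B B-1->C C-0->B C-1->D D-0->D D-1->D

States A..C record the length of the longest prefix of `011` that matches the current input suffix. Reaching D means `011` has been seen, and we stay there forever. Accept from D.
With 4 states:
       0  1 
>  A   B  A 
   B   B  C 
   C   B  D 
 * D   D  D 
(> = start, * = accepting)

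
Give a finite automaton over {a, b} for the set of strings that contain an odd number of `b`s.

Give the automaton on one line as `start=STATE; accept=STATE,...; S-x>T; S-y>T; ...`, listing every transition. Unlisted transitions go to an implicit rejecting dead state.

start=q0; accept=q1; q0-a>q0; q0-b>q1; q1-a>q1; q1-b>q0

Keep the running count of `b`s modulo 2: each `b` advances along the cycle q0 → q1 → q0 while other symbols loop. Accept at q1.
A 2-state machine:
        a   b  
>  q0   q0  q1 
 * q1   q1  q0 
(> = start, * = accepting)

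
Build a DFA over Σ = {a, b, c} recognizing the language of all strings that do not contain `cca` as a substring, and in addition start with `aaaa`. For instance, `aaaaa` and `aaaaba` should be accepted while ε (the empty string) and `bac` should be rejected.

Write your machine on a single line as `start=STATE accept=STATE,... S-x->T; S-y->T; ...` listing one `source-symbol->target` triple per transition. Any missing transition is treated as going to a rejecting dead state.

Handle the two conditions separately and then intersect. The first has 4 states tracking partial matches of the forbidden pattern `cca`; the second has 6 states tracking whether the input so far still matches the prefix `aaaa`. A product state is a pair (one from each), accepting exactly when both do. Minimizing collapses redundant product states.
        a   b   c  
>  q0   q1  q2  q2 
   q1   q3  q2  q2 
   q2   q2  q2  q2 
   q3   q4  q2  q2 
   q4   q5  q2  q2 
 * q5   q5  q5  q6 
 * q6   q5  q5  q7 
 * q7   q2  q5  q7 
(> = start, * = accepting)

start=q0; accept=q5,q6,q7; q0-a->q1; q0-b->q2; q0-c->q2; q1-a->q3; q1-b->q2; q1-c->q2; q2-a->q2; q2-b->q2; q2-c->q2; q3-a->q4; q3-b->q2; q3-c->q2; q4-a->q5; q4-b->q2; q4-c->q2; q5-a->q5; q5-b->q5; q5-c->q6; q6-a->q5; q6-b->q5; q6-c->q7; q7-a->q2; q7-b->q5; q7-c->q7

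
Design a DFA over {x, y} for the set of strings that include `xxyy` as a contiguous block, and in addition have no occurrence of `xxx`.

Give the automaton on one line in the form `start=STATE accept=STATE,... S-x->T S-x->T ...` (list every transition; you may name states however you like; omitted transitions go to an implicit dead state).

start=q0 accept=q5,q6,q7 q0-x->q1 q0-y->q0 q1-x->q2 q1-y->q0 q2-x->q3 q2-y->q4 q3-x->q3 q3-y->q3 q4-x->q1 q4-y->q5 q5-x->q6 q5-y->q5 q6-x->q7 q6-y->q5 q7-x->q3 q7-y->q5

Run two small machines in parallel and take their product. One (5 states) tracks whether and how much of `xxyy` has been seen; the other (4 states) tracks partial matches of the forbidden pattern `xxx`. Each combined state is a pair, one component from each; accept when both components accept. Equivalent product states are then merged.
An 8-state machine:
        x   y  
>  q0   q1  q0 
   q1   q2  q0 
   q2   q3  q4 
   q3   q3  q3 
   q4   q1  q5 
 * q5   q6  q5 
 * q6   q7  q5 
 * q7   q3  q5 
(> = start, * = accepting)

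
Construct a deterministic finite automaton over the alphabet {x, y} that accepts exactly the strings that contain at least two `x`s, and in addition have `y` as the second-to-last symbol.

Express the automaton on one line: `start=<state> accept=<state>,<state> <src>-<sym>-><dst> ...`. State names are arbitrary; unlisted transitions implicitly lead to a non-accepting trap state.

Build one automaton per condition and run them in lockstep. One (4 states) tracks the count of `x`s, saturating at 3; the other (7 states) tracks the last 2 symbols read. Each combined state is a pair, one component from each; accept when both components accept.
15 states suffice.
          x    y  
>  q0     q1   q2 
   q1     q3   q4 
   q2     q5   q6 
   q3     q7   q8 
   q4     q9  q10 
   q5     q3   q4 
   q6     q5   q6 
   q7     q7  q11 
   q8    q12  q13 
 * q9     q7   q8 
   q10    q9  q10 
   q11   q12  q14 
 * q12    q7  q11 
 * q13   q12  q13 
 * q14   q12  q14 
(> = start, * = accepting)

start=q0 accept=q9,q12,q13,q14 q0-x->q1 q0-y->q2 q1-x->q3 q1-y->q4 q2-x->q5 q2-y->q6 q3-x->q7 q3-y->q8 q4-x->q9 q4-y->q10 q5-x->q3 q5-y->q4 q6-x->q5 q6-y->q6 q7-x->q7 q7-y->q11 q8-x->q12 q8-y->q13 q9-x->q7 q9-y->q8 q10-x->q9 q10-y->q10 q11-x->q12 q11-y->q14 q12-x->q7 q12-y->q11 q13-x->q12 q13-y->q13 q14-x->q12 q14-y->q14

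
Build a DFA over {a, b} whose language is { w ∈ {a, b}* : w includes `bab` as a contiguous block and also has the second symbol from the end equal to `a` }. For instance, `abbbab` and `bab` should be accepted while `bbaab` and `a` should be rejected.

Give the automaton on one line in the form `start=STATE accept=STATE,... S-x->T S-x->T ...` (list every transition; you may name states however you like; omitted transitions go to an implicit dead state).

Run two small machines in parallel and take their product. One (4 states) tracks whether and how much of `bab` has been seen; the other (7 states) tracks the last 2 symbols read. Each combined state is a pair, one component from each; accept when both components accept. Equivalent product states are then merged.
A 7-state machine:
        a   b  
>  s0   s0  s1 
   s1   s2  s1 
   s2   s0  s3 
 * s3   s4  s5 
   s4   s6  s3 
   s5   s4  s5 
 * s6   s6  s3 
(> = start, * = accepting)

start=s0 accept=s3,s6 s0-a->s0 s0-b->s1 s1-a->s2 s1-b->s1 s2-a->s0 s2-b->s3 s3-a->s4 s3-b->s5 s4-a->s6 s4-b->s3 s5-a->s4 s5-b->s5 s6-a->s6 s6-b->s3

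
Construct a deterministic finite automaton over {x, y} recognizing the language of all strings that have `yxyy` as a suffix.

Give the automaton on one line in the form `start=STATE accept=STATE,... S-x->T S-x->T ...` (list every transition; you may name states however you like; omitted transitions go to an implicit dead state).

start=s0 accept=s4 s0-x->s0 s0-y->s1 s1-x->s2 s1-y->s1 s2-x->s0 s2-y->s3 s3-x->s2 s3-y->s4 s4-x->s2 s4-y->s1

Let each state record the length of the longest suffix of the input read so far that is also a prefix of `yxyy`. s1 means the last symbol is `y`; s2 means the last 2 symbols are `yx`; s3 means the last 3 symbols are `yxy`; s4 means the last 4 symbols are `yxyy`. Accept only at s4, where the string currently ends in `yxyy`.
5 states suffice.
        x   y  
>  s0   s0  s1 
   s1   s2  s1 
   s2   s0  s3 
   s3   s2  s4 
 * s4   s2  s1 
(> = start, * = accepting)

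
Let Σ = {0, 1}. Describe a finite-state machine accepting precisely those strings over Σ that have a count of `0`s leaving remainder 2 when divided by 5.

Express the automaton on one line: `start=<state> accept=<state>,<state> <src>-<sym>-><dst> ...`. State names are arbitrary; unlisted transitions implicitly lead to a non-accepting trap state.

start=S0 accept=S2 S0-0->S1 S0-1->S0 S1-0->S2 S1-1->S1 S2-0->S3 S2-1->S2 S3-0->S4 S3-1->S3 S4-0->S0 S4-1->S4

The only thing that matters is how many `0`s have appeared, reduced mod 5. Use one state per residue: S0 for 0, …, S4 for 4. Reading `0` moves to the next residue; anything else stays put. S2 is accepting.
5 states suffice.
        0   1  
>  S0   S1  S0 
   S1   S2  S1 
 * S2   S3  S2 
   S3   S4  S3 
   S4   S0  S4 
(> = start, * = accepting)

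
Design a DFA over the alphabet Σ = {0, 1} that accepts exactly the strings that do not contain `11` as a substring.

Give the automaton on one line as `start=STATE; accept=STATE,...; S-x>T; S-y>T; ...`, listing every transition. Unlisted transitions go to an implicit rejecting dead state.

start=S0; accept=S0,S1; S0-0>S0; S0-1>S1; S1-0>S0; S1-1>S2; S2-0>S2; S2-1>S2

Track partial matches of the forbidden pattern `11`. State S2 is a dead state reached once `11` has occurred; every other state accepts. S0 means no part of `11` is currently matched.
A 3-state machine:
        0   1  
>* S0   S0  S1 
 * S1   S0  S2 
   S2   S2  S2 
(> = start, * = accepting)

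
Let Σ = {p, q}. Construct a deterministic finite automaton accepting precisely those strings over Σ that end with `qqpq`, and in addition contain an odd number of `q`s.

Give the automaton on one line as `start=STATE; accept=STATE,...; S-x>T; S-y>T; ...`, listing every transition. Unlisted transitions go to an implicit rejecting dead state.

start=s0; accept=s5; s0-p>s0; s0-q>s1; s1-p>s2; s1-q>s3; s2-p>s2; s2-q>s0; s3-p>s4; s3-q>s1; s4-p>s0; s4-q>s5; s5-p>s2; s5-q>s3

Run two small machines in parallel and take their product. One (5 states) tracks how much of the suffix `qqpq` has currently been matched; the other (2 states) tracks the count of `q`s modulo 2. Each combined state is a pair, one component from each; accept when both components accept. Minimizing collapses redundant product states.
6 states suffice.
        p   q  
>  s0   s0  s1 
   s1   s2  s3 
   s2   s2  s0 
   s3   s4  s1 
   s4   s0  s5 
 * s5   s2  s3 
(> = start, * = accepting)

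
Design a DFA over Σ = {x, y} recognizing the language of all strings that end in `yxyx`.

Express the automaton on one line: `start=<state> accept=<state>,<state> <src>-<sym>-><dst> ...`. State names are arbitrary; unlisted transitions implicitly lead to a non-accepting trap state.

Let each state record the length of the longest suffix of the input read so far that is also a prefix of `yxyx`. q1 means the last symbol is `y`; q2 means the last 2 symbols are `yx`; q3 means the last 3 symbols are `yxy`; q4 means the last 4 symbols are `yxyx`. Accept only at q4, where the string currently ends in `yxyx`.
5 states suffice.
        x   y  
>  q0   q0  q1 
   q1   q2  q1 
   q2   q0  q3 
   q3   q4  q1 
 * q4   q0  q3 
(> = start, * = accepting)

start=q0 accept=q4 q0-x->q0 q0-y->q1 q1-x->q2 q1-y->q1 q2-x->q0 q2-y->q3 q3-x->q4 q3-y->q1 q4-x->q0 q4-y->q3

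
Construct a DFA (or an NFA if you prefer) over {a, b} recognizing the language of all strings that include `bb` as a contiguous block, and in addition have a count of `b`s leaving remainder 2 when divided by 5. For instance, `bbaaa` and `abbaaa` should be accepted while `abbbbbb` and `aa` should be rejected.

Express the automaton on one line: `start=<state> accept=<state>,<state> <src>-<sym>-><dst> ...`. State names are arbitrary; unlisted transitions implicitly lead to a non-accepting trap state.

Build one automaton per condition and run them in lockstep. One (3 states) tracks whether and how much of `bb` has been seen; the other (5 states) tracks the count of `b`s modulo 5. Each combined state is a pair, one component from each; accept when both components accept.
          a    b  
>  q0     q0   q1 
   q1     q2   q3 
   q2     q2   q4 
 * q3     q3   q5 
   q4     q6   q5 
   q5     q5   q7 
   q6     q6   q8 
   q7     q7   q9 
   q8    q10   q7 
   q9     q9  q11 
   q10   q10  q12 
   q11   q11   q3 
   q12   q13   q9 
   q13   q13  q14 
   q14    q0  q11 
(> = start, * = accepting)

start=q0 accept=q3 q0-a->q0 q0-b->q1 q1-a->q2 q1-b->q3 q2-a->q2 q2-b->q4 q3-a->q3 q3-b->q5 q4-a->q6 q4-b->q5 q5-a->q5 q5-b->q7 q6-a->q6 q6-b->q8 q7-a->q7 q7-b->q9 q8-a->q10 q8-b->q7 q9-a->q9 q9-b->q11 q10-a->q10 q10-b->q12 q11-a->q11 q11-b->q3 q12-a->q13 q12-b->q9 q13-a->q13 q13-b->q14 q14-a->q0 q14-b->q11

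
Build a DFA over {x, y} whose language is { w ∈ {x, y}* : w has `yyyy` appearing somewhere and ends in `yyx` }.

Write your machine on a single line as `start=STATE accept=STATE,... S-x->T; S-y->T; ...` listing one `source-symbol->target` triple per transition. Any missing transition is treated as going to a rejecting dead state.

Build one automaton per condition and run them in lockstep. One (5 states) tracks whether and how much of `yyyy` has been seen; the other (4 states) tracks how much of the suffix `yyx` has currently been matched. Each combined state is a pair, one component from each; accept when both components accept. Equivalent product states are then merged.
       x  y 
>  A   A  B 
   B   A  C 
   C   A  D 
   D   A  E 
   E   F  E 
 * F   G  H 
   G   G  H 
   H   G  E 
(> = start, * = accepting)

start=A; accept=F; A-x->A; A-y->B; B-x->A; B-y->C; C-x->A; C-y->D; D-x->A; D-y->E; E-x->F; E-y->E; F-x->G; F-y->H; G-x->G; G-y->H; H-x->G; H-y->E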